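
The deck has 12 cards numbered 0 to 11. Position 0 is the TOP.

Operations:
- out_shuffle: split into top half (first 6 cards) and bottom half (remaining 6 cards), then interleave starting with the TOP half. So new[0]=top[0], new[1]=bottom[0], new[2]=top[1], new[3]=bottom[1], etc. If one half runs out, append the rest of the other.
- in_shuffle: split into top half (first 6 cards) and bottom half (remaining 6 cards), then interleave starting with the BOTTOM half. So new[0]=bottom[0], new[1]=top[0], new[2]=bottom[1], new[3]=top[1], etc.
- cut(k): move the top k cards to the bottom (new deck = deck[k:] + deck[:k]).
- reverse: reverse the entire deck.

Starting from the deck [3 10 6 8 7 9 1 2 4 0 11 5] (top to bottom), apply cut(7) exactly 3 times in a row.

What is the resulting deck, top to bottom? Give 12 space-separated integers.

Answer: 0 11 5 3 10 6 8 7 9 1 2 4

Derivation:
After op 1 (cut(7)): [2 4 0 11 5 3 10 6 8 7 9 1]
After op 2 (cut(7)): [6 8 7 9 1 2 4 0 11 5 3 10]
After op 3 (cut(7)): [0 11 5 3 10 6 8 7 9 1 2 4]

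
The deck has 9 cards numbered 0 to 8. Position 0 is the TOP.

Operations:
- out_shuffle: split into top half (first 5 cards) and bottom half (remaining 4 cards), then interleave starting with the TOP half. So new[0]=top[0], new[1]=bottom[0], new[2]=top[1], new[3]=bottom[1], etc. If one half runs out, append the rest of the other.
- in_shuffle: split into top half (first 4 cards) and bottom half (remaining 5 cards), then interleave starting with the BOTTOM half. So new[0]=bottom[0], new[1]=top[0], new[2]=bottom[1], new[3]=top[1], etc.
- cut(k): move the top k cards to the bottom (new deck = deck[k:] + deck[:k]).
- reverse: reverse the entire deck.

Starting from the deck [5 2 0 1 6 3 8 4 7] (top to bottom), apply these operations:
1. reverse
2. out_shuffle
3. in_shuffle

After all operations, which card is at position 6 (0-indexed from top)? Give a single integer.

After op 1 (reverse): [7 4 8 3 6 1 0 2 5]
After op 2 (out_shuffle): [7 1 4 0 8 2 3 5 6]
After op 3 (in_shuffle): [8 7 2 1 3 4 5 0 6]
Position 6: card 5.

Answer: 5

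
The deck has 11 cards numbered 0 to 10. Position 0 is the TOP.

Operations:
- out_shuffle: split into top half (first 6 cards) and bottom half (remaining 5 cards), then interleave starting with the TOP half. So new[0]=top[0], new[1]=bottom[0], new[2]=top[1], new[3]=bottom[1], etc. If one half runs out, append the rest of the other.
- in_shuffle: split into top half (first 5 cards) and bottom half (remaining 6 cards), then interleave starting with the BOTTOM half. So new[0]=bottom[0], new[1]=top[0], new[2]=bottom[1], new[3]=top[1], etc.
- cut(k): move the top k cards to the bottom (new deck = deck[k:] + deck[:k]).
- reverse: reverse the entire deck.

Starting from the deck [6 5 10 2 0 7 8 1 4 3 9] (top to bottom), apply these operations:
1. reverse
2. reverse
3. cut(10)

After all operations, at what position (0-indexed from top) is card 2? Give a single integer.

Answer: 4

Derivation:
After op 1 (reverse): [9 3 4 1 8 7 0 2 10 5 6]
After op 2 (reverse): [6 5 10 2 0 7 8 1 4 3 9]
After op 3 (cut(10)): [9 6 5 10 2 0 7 8 1 4 3]
Card 2 is at position 4.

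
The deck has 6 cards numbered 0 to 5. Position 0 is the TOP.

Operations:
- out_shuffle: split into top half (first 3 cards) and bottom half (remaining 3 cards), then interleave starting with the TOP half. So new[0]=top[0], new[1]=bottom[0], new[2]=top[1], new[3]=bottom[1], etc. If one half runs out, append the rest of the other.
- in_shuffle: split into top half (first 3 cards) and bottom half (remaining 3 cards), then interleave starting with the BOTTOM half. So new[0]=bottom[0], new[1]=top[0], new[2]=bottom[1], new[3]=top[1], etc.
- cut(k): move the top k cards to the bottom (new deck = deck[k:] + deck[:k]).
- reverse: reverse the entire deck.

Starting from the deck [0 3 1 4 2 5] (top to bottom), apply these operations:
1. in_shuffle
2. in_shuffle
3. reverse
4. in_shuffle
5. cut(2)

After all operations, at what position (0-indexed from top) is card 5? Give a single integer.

After op 1 (in_shuffle): [4 0 2 3 5 1]
After op 2 (in_shuffle): [3 4 5 0 1 2]
After op 3 (reverse): [2 1 0 5 4 3]
After op 4 (in_shuffle): [5 2 4 1 3 0]
After op 5 (cut(2)): [4 1 3 0 5 2]
Card 5 is at position 4.

Answer: 4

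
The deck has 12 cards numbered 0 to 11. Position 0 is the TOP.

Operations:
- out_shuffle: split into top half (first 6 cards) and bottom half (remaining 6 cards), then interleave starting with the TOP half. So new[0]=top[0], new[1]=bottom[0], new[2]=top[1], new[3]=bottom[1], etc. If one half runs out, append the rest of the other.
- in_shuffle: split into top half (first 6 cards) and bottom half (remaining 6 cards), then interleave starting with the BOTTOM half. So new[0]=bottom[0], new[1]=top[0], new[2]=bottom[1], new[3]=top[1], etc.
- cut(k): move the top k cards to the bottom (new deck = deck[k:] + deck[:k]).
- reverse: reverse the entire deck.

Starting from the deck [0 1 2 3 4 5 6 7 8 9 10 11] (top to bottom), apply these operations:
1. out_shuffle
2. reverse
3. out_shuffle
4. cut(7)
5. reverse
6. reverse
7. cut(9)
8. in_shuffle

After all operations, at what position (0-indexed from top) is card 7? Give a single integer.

Answer: 3

Derivation:
After op 1 (out_shuffle): [0 6 1 7 2 8 3 9 4 10 5 11]
After op 2 (reverse): [11 5 10 4 9 3 8 2 7 1 6 0]
After op 3 (out_shuffle): [11 8 5 2 10 7 4 1 9 6 3 0]
After op 4 (cut(7)): [1 9 6 3 0 11 8 5 2 10 7 4]
After op 5 (reverse): [4 7 10 2 5 8 11 0 3 6 9 1]
After op 6 (reverse): [1 9 6 3 0 11 8 5 2 10 7 4]
After op 7 (cut(9)): [10 7 4 1 9 6 3 0 11 8 5 2]
After op 8 (in_shuffle): [3 10 0 7 11 4 8 1 5 9 2 6]
Card 7 is at position 3.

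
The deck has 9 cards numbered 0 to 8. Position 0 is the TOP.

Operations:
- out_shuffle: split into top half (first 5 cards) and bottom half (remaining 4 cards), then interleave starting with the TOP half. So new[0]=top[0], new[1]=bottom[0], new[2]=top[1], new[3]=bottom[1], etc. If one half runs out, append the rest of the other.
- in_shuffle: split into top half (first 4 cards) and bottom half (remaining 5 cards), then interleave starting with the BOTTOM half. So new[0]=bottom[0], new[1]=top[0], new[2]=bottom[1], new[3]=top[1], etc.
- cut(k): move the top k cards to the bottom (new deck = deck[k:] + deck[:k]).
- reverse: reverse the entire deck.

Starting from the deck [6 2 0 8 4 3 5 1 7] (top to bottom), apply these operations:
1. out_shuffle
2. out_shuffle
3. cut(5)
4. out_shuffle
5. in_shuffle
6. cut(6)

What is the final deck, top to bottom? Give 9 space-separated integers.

After op 1 (out_shuffle): [6 3 2 5 0 1 8 7 4]
After op 2 (out_shuffle): [6 1 3 8 2 7 5 4 0]
After op 3 (cut(5)): [7 5 4 0 6 1 3 8 2]
After op 4 (out_shuffle): [7 1 5 3 4 8 0 2 6]
After op 5 (in_shuffle): [4 7 8 1 0 5 2 3 6]
After op 6 (cut(6)): [2 3 6 4 7 8 1 0 5]

Answer: 2 3 6 4 7 8 1 0 5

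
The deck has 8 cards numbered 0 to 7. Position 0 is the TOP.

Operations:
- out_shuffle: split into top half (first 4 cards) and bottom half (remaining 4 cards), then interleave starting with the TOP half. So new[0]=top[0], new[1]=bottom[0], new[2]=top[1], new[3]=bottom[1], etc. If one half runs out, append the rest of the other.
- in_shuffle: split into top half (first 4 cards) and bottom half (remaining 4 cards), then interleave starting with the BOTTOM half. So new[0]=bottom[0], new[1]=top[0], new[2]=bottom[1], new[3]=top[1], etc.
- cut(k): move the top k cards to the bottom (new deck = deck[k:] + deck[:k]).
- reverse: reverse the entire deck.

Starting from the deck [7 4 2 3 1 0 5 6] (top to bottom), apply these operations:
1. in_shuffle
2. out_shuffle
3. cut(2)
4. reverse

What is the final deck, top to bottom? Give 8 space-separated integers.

After op 1 (in_shuffle): [1 7 0 4 5 2 6 3]
After op 2 (out_shuffle): [1 5 7 2 0 6 4 3]
After op 3 (cut(2)): [7 2 0 6 4 3 1 5]
After op 4 (reverse): [5 1 3 4 6 0 2 7]

Answer: 5 1 3 4 6 0 2 7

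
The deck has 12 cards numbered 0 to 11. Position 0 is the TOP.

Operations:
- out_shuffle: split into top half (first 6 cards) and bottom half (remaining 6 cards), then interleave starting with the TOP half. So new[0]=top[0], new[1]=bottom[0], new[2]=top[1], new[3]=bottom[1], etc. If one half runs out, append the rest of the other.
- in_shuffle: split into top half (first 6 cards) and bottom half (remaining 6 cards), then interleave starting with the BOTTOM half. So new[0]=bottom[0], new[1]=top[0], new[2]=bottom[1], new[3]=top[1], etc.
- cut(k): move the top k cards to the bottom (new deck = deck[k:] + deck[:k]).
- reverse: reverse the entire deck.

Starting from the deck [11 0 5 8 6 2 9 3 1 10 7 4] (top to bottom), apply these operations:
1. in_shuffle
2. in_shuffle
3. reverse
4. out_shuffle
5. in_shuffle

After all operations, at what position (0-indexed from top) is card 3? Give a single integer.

Answer: 3

Derivation:
After op 1 (in_shuffle): [9 11 3 0 1 5 10 8 7 6 4 2]
After op 2 (in_shuffle): [10 9 8 11 7 3 6 0 4 1 2 5]
After op 3 (reverse): [5 2 1 4 0 6 3 7 11 8 9 10]
After op 4 (out_shuffle): [5 3 2 7 1 11 4 8 0 9 6 10]
After op 5 (in_shuffle): [4 5 8 3 0 2 9 7 6 1 10 11]
Card 3 is at position 3.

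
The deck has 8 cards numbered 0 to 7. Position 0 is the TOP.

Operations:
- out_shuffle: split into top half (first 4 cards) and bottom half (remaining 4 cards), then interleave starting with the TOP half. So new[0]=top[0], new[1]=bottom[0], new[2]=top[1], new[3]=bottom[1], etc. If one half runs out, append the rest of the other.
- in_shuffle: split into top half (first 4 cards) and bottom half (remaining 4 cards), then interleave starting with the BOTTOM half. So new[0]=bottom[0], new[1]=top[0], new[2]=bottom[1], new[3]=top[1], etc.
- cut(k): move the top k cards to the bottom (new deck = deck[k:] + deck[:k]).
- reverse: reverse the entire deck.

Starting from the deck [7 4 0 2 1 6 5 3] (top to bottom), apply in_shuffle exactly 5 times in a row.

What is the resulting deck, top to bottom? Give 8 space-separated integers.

Answer: 4 2 6 3 7 0 1 5

Derivation:
After op 1 (in_shuffle): [1 7 6 4 5 0 3 2]
After op 2 (in_shuffle): [5 1 0 7 3 6 2 4]
After op 3 (in_shuffle): [3 5 6 1 2 0 4 7]
After op 4 (in_shuffle): [2 3 0 5 4 6 7 1]
After op 5 (in_shuffle): [4 2 6 3 7 0 1 5]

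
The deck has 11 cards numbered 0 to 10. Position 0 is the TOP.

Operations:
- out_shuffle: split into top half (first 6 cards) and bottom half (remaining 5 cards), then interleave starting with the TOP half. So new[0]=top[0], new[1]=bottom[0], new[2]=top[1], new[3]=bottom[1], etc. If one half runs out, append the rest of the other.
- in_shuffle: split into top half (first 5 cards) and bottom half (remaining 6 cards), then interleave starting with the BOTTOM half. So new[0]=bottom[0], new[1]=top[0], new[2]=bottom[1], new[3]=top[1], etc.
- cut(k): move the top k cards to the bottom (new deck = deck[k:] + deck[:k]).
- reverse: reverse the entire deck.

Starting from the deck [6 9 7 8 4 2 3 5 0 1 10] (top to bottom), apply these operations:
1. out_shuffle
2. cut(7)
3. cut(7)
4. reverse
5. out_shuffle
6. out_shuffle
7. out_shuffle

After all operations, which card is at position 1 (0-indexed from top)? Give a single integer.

Answer: 8

Derivation:
After op 1 (out_shuffle): [6 3 9 5 7 0 8 1 4 10 2]
After op 2 (cut(7)): [1 4 10 2 6 3 9 5 7 0 8]
After op 3 (cut(7)): [5 7 0 8 1 4 10 2 6 3 9]
After op 4 (reverse): [9 3 6 2 10 4 1 8 0 7 5]
After op 5 (out_shuffle): [9 1 3 8 6 0 2 7 10 5 4]
After op 6 (out_shuffle): [9 2 1 7 3 10 8 5 6 4 0]
After op 7 (out_shuffle): [9 8 2 5 1 6 7 4 3 0 10]
Position 1: card 8.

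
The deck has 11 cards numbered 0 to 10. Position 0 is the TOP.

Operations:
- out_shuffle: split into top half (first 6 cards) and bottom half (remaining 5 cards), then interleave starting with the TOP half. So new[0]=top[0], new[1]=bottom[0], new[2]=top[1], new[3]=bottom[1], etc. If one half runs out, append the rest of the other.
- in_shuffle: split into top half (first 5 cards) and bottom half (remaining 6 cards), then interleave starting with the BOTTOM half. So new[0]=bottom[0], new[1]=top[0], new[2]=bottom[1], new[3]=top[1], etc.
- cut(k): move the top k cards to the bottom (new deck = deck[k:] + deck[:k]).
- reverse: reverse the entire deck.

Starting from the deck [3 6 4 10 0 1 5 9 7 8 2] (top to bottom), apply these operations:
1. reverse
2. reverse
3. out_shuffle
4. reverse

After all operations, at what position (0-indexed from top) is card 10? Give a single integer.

After op 1 (reverse): [2 8 7 9 5 1 0 10 4 6 3]
After op 2 (reverse): [3 6 4 10 0 1 5 9 7 8 2]
After op 3 (out_shuffle): [3 5 6 9 4 7 10 8 0 2 1]
After op 4 (reverse): [1 2 0 8 10 7 4 9 6 5 3]
Card 10 is at position 4.

Answer: 4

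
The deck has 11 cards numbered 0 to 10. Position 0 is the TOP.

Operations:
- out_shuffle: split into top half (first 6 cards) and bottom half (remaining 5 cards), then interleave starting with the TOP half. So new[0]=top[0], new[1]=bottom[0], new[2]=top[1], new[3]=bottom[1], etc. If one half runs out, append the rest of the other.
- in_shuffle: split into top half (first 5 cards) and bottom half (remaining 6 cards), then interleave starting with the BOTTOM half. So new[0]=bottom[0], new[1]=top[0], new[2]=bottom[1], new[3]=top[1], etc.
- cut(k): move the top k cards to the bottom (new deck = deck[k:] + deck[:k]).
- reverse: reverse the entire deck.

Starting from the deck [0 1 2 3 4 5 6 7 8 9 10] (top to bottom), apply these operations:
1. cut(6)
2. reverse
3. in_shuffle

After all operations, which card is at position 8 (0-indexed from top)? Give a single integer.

Answer: 7

Derivation:
After op 1 (cut(6)): [6 7 8 9 10 0 1 2 3 4 5]
After op 2 (reverse): [5 4 3 2 1 0 10 9 8 7 6]
After op 3 (in_shuffle): [0 5 10 4 9 3 8 2 7 1 6]
Position 8: card 7.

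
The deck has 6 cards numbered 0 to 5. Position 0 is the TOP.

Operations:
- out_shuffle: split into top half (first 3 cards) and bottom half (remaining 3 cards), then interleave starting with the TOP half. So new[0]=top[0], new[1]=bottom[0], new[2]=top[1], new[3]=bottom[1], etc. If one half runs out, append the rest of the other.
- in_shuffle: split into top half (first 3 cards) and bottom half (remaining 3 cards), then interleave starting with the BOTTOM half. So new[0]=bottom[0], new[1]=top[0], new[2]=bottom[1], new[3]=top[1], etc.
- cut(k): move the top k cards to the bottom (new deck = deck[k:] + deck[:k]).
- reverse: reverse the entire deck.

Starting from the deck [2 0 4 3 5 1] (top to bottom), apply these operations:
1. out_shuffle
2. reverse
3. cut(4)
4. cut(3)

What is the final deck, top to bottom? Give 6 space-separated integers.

After op 1 (out_shuffle): [2 3 0 5 4 1]
After op 2 (reverse): [1 4 5 0 3 2]
After op 3 (cut(4)): [3 2 1 4 5 0]
After op 4 (cut(3)): [4 5 0 3 2 1]

Answer: 4 5 0 3 2 1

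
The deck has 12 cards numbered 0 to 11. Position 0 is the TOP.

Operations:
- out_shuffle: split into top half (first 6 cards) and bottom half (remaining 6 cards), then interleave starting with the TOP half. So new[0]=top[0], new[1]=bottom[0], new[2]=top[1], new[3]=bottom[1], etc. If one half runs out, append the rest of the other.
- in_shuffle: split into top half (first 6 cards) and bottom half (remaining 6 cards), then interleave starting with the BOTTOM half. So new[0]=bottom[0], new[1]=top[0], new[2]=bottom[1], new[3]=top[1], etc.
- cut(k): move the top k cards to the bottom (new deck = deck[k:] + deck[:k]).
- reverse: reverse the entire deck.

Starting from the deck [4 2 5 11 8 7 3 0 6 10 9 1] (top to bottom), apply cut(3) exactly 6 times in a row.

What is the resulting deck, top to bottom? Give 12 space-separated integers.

Answer: 3 0 6 10 9 1 4 2 5 11 8 7

Derivation:
After op 1 (cut(3)): [11 8 7 3 0 6 10 9 1 4 2 5]
After op 2 (cut(3)): [3 0 6 10 9 1 4 2 5 11 8 7]
After op 3 (cut(3)): [10 9 1 4 2 5 11 8 7 3 0 6]
After op 4 (cut(3)): [4 2 5 11 8 7 3 0 6 10 9 1]
After op 5 (cut(3)): [11 8 7 3 0 6 10 9 1 4 2 5]
After op 6 (cut(3)): [3 0 6 10 9 1 4 2 5 11 8 7]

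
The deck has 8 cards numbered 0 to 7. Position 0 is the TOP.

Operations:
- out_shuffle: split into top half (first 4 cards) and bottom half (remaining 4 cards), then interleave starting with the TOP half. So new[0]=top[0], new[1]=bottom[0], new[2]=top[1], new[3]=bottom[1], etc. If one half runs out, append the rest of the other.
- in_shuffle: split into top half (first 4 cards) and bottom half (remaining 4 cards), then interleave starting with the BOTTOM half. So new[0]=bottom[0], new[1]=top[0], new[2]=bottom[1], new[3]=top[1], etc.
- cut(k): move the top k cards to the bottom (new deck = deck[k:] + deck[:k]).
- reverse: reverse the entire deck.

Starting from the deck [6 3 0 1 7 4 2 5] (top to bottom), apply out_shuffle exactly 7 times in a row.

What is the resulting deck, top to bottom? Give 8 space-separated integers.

Answer: 6 7 3 4 0 2 1 5

Derivation:
After op 1 (out_shuffle): [6 7 3 4 0 2 1 5]
After op 2 (out_shuffle): [6 0 7 2 3 1 4 5]
After op 3 (out_shuffle): [6 3 0 1 7 4 2 5]
After op 4 (out_shuffle): [6 7 3 4 0 2 1 5]
After op 5 (out_shuffle): [6 0 7 2 3 1 4 5]
After op 6 (out_shuffle): [6 3 0 1 7 4 2 5]
After op 7 (out_shuffle): [6 7 3 4 0 2 1 5]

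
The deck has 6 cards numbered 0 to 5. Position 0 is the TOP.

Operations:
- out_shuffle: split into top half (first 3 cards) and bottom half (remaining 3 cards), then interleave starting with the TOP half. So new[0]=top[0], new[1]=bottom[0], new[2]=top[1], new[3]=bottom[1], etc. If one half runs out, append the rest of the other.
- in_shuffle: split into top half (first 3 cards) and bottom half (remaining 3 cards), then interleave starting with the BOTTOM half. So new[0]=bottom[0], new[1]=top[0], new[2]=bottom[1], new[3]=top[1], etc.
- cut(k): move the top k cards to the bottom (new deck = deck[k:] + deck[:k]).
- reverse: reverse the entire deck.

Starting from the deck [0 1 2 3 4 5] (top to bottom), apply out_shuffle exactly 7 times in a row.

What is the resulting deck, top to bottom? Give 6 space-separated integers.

Answer: 0 2 4 1 3 5

Derivation:
After op 1 (out_shuffle): [0 3 1 4 2 5]
After op 2 (out_shuffle): [0 4 3 2 1 5]
After op 3 (out_shuffle): [0 2 4 1 3 5]
After op 4 (out_shuffle): [0 1 2 3 4 5]
After op 5 (out_shuffle): [0 3 1 4 2 5]
After op 6 (out_shuffle): [0 4 3 2 1 5]
After op 7 (out_shuffle): [0 2 4 1 3 5]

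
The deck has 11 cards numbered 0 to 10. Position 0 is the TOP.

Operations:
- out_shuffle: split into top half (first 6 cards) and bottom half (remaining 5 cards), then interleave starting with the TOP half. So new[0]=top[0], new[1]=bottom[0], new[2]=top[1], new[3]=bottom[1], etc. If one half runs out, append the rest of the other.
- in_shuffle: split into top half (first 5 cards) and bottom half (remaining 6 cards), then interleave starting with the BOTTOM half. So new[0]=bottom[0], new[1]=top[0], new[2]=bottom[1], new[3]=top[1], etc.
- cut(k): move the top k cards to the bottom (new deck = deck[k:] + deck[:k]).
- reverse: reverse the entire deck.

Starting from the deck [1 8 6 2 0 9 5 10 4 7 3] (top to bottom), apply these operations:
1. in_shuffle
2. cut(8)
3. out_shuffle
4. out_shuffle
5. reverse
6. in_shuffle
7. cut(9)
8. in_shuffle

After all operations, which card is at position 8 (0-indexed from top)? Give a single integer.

After op 1 (in_shuffle): [9 1 5 8 10 6 4 2 7 0 3]
After op 2 (cut(8)): [7 0 3 9 1 5 8 10 6 4 2]
After op 3 (out_shuffle): [7 8 0 10 3 6 9 4 1 2 5]
After op 4 (out_shuffle): [7 9 8 4 0 1 10 2 3 5 6]
After op 5 (reverse): [6 5 3 2 10 1 0 4 8 9 7]
After op 6 (in_shuffle): [1 6 0 5 4 3 8 2 9 10 7]
After op 7 (cut(9)): [10 7 1 6 0 5 4 3 8 2 9]
After op 8 (in_shuffle): [5 10 4 7 3 1 8 6 2 0 9]
Position 8: card 2.

Answer: 2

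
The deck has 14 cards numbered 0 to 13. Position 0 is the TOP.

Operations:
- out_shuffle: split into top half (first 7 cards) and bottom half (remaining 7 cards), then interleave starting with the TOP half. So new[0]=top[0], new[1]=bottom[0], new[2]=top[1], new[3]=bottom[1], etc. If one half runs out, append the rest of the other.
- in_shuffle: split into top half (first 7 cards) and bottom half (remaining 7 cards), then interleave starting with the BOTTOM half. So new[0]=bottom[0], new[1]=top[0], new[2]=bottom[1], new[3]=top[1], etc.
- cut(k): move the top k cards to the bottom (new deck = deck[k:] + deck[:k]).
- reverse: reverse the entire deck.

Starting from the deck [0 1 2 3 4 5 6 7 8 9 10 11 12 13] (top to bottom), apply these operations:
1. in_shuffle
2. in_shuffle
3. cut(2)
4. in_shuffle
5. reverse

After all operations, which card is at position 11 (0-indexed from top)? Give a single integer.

After op 1 (in_shuffle): [7 0 8 1 9 2 10 3 11 4 12 5 13 6]
After op 2 (in_shuffle): [3 7 11 0 4 8 12 1 5 9 13 2 6 10]
After op 3 (cut(2)): [11 0 4 8 12 1 5 9 13 2 6 10 3 7]
After op 4 (in_shuffle): [9 11 13 0 2 4 6 8 10 12 3 1 7 5]
After op 5 (reverse): [5 7 1 3 12 10 8 6 4 2 0 13 11 9]
Position 11: card 13.

Answer: 13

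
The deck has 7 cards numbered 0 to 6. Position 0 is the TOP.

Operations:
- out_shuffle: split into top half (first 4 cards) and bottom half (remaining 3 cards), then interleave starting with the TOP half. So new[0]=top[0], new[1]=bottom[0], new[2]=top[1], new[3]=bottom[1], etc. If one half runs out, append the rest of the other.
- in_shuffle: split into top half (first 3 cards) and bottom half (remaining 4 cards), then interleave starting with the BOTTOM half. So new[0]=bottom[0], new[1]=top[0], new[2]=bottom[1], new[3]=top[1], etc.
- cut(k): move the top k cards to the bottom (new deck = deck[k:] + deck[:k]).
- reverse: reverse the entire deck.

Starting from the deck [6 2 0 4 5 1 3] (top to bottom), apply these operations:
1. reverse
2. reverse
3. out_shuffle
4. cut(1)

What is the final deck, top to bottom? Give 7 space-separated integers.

Answer: 5 2 1 0 3 4 6

Derivation:
After op 1 (reverse): [3 1 5 4 0 2 6]
After op 2 (reverse): [6 2 0 4 5 1 3]
After op 3 (out_shuffle): [6 5 2 1 0 3 4]
After op 4 (cut(1)): [5 2 1 0 3 4 6]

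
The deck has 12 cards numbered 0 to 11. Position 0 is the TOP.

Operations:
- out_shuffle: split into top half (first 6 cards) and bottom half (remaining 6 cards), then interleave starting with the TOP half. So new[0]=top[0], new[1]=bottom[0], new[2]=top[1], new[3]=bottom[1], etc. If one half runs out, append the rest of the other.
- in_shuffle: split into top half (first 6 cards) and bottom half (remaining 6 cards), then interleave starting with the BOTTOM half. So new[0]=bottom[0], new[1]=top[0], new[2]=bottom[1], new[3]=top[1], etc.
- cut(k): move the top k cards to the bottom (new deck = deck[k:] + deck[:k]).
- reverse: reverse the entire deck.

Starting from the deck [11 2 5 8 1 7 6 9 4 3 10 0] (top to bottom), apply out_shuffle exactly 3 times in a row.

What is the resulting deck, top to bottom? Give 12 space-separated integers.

Answer: 11 9 8 10 6 5 3 7 2 4 1 0

Derivation:
After op 1 (out_shuffle): [11 6 2 9 5 4 8 3 1 10 7 0]
After op 2 (out_shuffle): [11 8 6 3 2 1 9 10 5 7 4 0]
After op 3 (out_shuffle): [11 9 8 10 6 5 3 7 2 4 1 0]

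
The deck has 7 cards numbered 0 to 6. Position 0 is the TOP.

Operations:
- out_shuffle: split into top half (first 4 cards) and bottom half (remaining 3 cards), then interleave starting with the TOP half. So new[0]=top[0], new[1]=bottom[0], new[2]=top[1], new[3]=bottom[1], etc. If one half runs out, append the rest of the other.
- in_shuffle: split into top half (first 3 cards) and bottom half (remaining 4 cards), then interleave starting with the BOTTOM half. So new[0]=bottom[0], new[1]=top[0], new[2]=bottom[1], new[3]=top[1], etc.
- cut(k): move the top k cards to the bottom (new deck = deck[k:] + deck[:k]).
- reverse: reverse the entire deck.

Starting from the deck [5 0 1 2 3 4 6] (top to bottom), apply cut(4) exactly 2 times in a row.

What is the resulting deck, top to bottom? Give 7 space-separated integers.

After op 1 (cut(4)): [3 4 6 5 0 1 2]
After op 2 (cut(4)): [0 1 2 3 4 6 5]

Answer: 0 1 2 3 4 6 5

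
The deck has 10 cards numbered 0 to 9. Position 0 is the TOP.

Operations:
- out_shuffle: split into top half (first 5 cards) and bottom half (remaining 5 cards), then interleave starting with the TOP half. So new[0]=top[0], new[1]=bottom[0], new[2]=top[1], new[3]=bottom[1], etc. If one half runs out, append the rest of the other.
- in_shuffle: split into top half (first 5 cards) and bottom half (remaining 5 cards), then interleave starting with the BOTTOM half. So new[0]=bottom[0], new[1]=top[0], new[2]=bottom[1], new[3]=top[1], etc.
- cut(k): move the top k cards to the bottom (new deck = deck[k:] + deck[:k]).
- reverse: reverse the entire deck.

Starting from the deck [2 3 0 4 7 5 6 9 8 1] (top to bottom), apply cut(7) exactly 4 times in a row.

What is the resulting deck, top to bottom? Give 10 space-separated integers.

Answer: 8 1 2 3 0 4 7 5 6 9

Derivation:
After op 1 (cut(7)): [9 8 1 2 3 0 4 7 5 6]
After op 2 (cut(7)): [7 5 6 9 8 1 2 3 0 4]
After op 3 (cut(7)): [3 0 4 7 5 6 9 8 1 2]
After op 4 (cut(7)): [8 1 2 3 0 4 7 5 6 9]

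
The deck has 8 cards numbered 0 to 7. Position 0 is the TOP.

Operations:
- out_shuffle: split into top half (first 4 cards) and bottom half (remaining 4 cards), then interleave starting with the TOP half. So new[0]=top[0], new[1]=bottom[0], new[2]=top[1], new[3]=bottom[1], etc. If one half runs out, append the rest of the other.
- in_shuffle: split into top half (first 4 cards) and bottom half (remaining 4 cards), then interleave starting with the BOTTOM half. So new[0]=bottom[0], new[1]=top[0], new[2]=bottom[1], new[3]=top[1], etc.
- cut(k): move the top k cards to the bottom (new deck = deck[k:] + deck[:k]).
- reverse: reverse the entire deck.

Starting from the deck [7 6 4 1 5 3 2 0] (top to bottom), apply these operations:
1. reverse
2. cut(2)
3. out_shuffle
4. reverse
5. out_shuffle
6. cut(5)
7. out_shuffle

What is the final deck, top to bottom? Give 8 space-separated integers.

After op 1 (reverse): [0 2 3 5 1 4 6 7]
After op 2 (cut(2)): [3 5 1 4 6 7 0 2]
After op 3 (out_shuffle): [3 6 5 7 1 0 4 2]
After op 4 (reverse): [2 4 0 1 7 5 6 3]
After op 5 (out_shuffle): [2 7 4 5 0 6 1 3]
After op 6 (cut(5)): [6 1 3 2 7 4 5 0]
After op 7 (out_shuffle): [6 7 1 4 3 5 2 0]

Answer: 6 7 1 4 3 5 2 0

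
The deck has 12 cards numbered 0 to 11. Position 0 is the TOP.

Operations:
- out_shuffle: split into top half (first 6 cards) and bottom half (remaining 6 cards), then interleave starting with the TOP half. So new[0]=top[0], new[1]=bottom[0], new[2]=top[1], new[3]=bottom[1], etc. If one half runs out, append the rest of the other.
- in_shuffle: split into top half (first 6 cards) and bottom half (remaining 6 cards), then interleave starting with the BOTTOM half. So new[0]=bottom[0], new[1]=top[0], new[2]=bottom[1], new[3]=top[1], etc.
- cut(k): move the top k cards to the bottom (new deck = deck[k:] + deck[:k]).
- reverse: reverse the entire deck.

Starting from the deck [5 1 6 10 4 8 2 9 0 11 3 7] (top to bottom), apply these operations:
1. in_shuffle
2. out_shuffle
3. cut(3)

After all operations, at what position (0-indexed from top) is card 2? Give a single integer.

Answer: 9

Derivation:
After op 1 (in_shuffle): [2 5 9 1 0 6 11 10 3 4 7 8]
After op 2 (out_shuffle): [2 11 5 10 9 3 1 4 0 7 6 8]
After op 3 (cut(3)): [10 9 3 1 4 0 7 6 8 2 11 5]
Card 2 is at position 9.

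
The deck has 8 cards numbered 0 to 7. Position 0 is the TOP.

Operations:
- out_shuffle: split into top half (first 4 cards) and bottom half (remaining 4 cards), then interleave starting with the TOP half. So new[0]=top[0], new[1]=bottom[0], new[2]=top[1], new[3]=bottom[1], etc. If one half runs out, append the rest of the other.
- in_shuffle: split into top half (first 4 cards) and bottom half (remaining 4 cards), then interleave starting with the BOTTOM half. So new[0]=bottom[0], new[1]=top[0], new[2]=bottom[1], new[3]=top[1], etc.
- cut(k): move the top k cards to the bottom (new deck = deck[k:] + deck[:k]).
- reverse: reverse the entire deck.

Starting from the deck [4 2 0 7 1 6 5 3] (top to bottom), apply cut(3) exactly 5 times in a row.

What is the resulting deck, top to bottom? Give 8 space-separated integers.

After op 1 (cut(3)): [7 1 6 5 3 4 2 0]
After op 2 (cut(3)): [5 3 4 2 0 7 1 6]
After op 3 (cut(3)): [2 0 7 1 6 5 3 4]
After op 4 (cut(3)): [1 6 5 3 4 2 0 7]
After op 5 (cut(3)): [3 4 2 0 7 1 6 5]

Answer: 3 4 2 0 7 1 6 5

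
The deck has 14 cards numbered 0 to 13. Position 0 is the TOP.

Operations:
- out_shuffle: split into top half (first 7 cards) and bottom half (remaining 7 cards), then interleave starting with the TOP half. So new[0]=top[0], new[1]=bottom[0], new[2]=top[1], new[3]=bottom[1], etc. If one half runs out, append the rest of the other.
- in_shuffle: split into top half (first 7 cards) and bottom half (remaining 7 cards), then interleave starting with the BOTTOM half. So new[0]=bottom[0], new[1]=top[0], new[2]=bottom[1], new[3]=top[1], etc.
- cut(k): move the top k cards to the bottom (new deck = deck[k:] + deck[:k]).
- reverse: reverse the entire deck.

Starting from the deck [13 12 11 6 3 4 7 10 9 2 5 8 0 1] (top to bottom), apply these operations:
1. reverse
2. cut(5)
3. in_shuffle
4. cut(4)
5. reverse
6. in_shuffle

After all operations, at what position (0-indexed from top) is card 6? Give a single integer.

After op 1 (reverse): [1 0 8 5 2 9 10 7 4 3 6 11 12 13]
After op 2 (cut(5)): [9 10 7 4 3 6 11 12 13 1 0 8 5 2]
After op 3 (in_shuffle): [12 9 13 10 1 7 0 4 8 3 5 6 2 11]
After op 4 (cut(4)): [1 7 0 4 8 3 5 6 2 11 12 9 13 10]
After op 5 (reverse): [10 13 9 12 11 2 6 5 3 8 4 0 7 1]
After op 6 (in_shuffle): [5 10 3 13 8 9 4 12 0 11 7 2 1 6]
Card 6 is at position 13.

Answer: 13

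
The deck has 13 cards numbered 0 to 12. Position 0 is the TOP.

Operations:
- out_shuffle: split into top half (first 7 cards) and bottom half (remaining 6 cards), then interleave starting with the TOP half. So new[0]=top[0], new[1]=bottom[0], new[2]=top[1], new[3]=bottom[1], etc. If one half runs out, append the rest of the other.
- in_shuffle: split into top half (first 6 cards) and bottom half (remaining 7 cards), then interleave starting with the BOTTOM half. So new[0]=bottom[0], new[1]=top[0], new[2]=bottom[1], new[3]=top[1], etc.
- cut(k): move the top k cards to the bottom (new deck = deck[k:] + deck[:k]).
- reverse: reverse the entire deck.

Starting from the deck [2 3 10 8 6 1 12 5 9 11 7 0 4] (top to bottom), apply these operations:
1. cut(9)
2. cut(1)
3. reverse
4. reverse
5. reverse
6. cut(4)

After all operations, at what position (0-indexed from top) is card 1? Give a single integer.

After op 1 (cut(9)): [11 7 0 4 2 3 10 8 6 1 12 5 9]
After op 2 (cut(1)): [7 0 4 2 3 10 8 6 1 12 5 9 11]
After op 3 (reverse): [11 9 5 12 1 6 8 10 3 2 4 0 7]
After op 4 (reverse): [7 0 4 2 3 10 8 6 1 12 5 9 11]
After op 5 (reverse): [11 9 5 12 1 6 8 10 3 2 4 0 7]
After op 6 (cut(4)): [1 6 8 10 3 2 4 0 7 11 9 5 12]
Card 1 is at position 0.

Answer: 0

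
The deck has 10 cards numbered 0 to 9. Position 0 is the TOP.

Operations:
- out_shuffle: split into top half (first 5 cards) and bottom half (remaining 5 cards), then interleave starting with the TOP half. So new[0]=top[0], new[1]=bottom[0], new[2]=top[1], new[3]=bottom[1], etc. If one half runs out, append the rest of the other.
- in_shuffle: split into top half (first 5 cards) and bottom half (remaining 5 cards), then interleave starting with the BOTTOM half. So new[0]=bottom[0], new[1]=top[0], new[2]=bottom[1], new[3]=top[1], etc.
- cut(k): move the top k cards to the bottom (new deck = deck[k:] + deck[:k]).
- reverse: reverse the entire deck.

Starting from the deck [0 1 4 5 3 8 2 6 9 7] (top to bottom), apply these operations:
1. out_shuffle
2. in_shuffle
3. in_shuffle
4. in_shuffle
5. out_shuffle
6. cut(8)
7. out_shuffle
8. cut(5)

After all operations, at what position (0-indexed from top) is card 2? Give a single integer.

After op 1 (out_shuffle): [0 8 1 2 4 6 5 9 3 7]
After op 2 (in_shuffle): [6 0 5 8 9 1 3 2 7 4]
After op 3 (in_shuffle): [1 6 3 0 2 5 7 8 4 9]
After op 4 (in_shuffle): [5 1 7 6 8 3 4 0 9 2]
After op 5 (out_shuffle): [5 3 1 4 7 0 6 9 8 2]
After op 6 (cut(8)): [8 2 5 3 1 4 7 0 6 9]
After op 7 (out_shuffle): [8 4 2 7 5 0 3 6 1 9]
After op 8 (cut(5)): [0 3 6 1 9 8 4 2 7 5]
Card 2 is at position 7.

Answer: 7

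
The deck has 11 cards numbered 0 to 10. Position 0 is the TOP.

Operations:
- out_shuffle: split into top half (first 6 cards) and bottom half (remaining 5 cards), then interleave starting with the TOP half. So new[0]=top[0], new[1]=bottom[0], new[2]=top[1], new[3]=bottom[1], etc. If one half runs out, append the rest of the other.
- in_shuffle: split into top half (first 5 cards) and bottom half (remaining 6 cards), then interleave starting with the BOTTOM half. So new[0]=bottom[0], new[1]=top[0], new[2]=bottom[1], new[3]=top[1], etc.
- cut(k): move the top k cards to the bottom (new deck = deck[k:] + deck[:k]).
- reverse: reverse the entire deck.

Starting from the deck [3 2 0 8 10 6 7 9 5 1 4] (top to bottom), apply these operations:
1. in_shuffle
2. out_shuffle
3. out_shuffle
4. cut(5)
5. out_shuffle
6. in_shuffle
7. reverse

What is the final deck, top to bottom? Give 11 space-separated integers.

Answer: 1 4 3 2 0 8 10 6 7 9 5

Derivation:
After op 1 (in_shuffle): [6 3 7 2 9 0 5 8 1 10 4]
After op 2 (out_shuffle): [6 5 3 8 7 1 2 10 9 4 0]
After op 3 (out_shuffle): [6 2 5 10 3 9 8 4 7 0 1]
After op 4 (cut(5)): [9 8 4 7 0 1 6 2 5 10 3]
After op 5 (out_shuffle): [9 6 8 2 4 5 7 10 0 3 1]
After op 6 (in_shuffle): [5 9 7 6 10 8 0 2 3 4 1]
After op 7 (reverse): [1 4 3 2 0 8 10 6 7 9 5]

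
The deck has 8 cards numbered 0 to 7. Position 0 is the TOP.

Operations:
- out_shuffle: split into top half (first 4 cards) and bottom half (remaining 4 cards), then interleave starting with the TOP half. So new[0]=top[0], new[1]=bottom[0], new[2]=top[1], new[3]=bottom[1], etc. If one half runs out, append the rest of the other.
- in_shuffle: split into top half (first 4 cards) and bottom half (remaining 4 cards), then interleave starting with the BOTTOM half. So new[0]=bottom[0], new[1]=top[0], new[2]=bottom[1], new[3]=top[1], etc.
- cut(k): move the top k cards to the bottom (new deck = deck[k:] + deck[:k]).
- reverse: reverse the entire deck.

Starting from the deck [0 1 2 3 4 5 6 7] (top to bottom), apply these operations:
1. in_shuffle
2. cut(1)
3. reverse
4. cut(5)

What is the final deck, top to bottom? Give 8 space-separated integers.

Answer: 1 5 0 4 3 7 2 6

Derivation:
After op 1 (in_shuffle): [4 0 5 1 6 2 7 3]
After op 2 (cut(1)): [0 5 1 6 2 7 3 4]
After op 3 (reverse): [4 3 7 2 6 1 5 0]
After op 4 (cut(5)): [1 5 0 4 3 7 2 6]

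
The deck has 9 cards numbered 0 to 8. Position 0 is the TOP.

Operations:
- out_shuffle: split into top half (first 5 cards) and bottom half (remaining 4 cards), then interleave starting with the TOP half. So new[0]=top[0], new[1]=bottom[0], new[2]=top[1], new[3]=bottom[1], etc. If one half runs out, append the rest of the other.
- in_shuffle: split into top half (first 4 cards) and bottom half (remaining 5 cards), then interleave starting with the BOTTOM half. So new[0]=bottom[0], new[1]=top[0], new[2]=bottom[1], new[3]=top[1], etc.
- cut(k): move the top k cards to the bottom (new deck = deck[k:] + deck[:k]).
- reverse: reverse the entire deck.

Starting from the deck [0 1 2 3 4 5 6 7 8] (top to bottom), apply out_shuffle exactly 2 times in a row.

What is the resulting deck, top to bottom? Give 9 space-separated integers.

Answer: 0 7 5 3 1 8 6 4 2

Derivation:
After op 1 (out_shuffle): [0 5 1 6 2 7 3 8 4]
After op 2 (out_shuffle): [0 7 5 3 1 8 6 4 2]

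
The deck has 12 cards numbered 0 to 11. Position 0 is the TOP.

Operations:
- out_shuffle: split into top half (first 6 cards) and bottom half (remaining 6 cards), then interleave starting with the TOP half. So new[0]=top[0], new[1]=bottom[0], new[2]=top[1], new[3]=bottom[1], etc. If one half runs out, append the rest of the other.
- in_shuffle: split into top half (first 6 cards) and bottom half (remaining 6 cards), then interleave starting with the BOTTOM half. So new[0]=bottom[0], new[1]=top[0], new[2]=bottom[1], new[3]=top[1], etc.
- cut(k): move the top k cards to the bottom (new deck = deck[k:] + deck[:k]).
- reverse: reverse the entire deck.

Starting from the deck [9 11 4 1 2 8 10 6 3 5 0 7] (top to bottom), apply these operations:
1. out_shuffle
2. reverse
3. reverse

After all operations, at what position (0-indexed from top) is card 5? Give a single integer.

Answer: 7

Derivation:
After op 1 (out_shuffle): [9 10 11 6 4 3 1 5 2 0 8 7]
After op 2 (reverse): [7 8 0 2 5 1 3 4 6 11 10 9]
After op 3 (reverse): [9 10 11 6 4 3 1 5 2 0 8 7]
Card 5 is at position 7.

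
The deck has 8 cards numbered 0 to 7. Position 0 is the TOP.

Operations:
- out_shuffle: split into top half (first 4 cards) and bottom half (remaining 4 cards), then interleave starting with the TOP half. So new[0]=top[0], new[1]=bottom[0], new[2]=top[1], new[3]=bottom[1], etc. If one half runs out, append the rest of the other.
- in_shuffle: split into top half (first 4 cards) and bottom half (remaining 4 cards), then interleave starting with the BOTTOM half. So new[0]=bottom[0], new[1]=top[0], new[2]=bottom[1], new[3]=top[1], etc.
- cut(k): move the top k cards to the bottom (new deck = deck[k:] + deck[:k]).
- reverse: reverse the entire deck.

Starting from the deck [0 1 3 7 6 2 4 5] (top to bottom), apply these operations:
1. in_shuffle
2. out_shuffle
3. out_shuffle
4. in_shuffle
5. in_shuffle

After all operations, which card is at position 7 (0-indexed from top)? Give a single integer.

Answer: 2

Derivation:
After op 1 (in_shuffle): [6 0 2 1 4 3 5 7]
After op 2 (out_shuffle): [6 4 0 3 2 5 1 7]
After op 3 (out_shuffle): [6 2 4 5 0 1 3 7]
After op 4 (in_shuffle): [0 6 1 2 3 4 7 5]
After op 5 (in_shuffle): [3 0 4 6 7 1 5 2]
Position 7: card 2.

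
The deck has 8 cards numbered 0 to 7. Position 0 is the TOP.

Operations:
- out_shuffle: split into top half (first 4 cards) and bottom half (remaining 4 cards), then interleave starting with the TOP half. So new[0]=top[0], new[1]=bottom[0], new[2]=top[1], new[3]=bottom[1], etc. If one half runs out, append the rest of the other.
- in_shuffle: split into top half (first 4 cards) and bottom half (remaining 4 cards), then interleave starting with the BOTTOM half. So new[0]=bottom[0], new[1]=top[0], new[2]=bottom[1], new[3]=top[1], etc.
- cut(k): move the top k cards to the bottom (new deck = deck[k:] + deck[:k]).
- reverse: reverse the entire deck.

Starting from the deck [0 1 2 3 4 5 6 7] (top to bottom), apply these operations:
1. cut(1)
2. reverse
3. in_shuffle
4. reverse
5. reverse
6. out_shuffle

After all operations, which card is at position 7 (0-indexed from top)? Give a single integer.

After op 1 (cut(1)): [1 2 3 4 5 6 7 0]
After op 2 (reverse): [0 7 6 5 4 3 2 1]
After op 3 (in_shuffle): [4 0 3 7 2 6 1 5]
After op 4 (reverse): [5 1 6 2 7 3 0 4]
After op 5 (reverse): [4 0 3 7 2 6 1 5]
After op 6 (out_shuffle): [4 2 0 6 3 1 7 5]
Position 7: card 5.

Answer: 5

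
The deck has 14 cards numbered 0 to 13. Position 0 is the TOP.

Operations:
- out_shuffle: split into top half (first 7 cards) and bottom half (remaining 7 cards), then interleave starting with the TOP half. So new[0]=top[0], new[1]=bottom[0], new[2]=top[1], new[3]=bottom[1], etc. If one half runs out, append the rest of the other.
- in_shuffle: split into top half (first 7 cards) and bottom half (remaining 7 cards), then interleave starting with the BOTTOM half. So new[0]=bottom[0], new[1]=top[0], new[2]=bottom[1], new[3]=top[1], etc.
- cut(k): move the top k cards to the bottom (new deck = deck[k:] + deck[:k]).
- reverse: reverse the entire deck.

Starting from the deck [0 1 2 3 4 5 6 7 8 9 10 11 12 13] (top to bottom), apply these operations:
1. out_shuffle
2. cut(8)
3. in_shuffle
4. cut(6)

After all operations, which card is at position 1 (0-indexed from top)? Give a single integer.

After op 1 (out_shuffle): [0 7 1 8 2 9 3 10 4 11 5 12 6 13]
After op 2 (cut(8)): [4 11 5 12 6 13 0 7 1 8 2 9 3 10]
After op 3 (in_shuffle): [7 4 1 11 8 5 2 12 9 6 3 13 10 0]
After op 4 (cut(6)): [2 12 9 6 3 13 10 0 7 4 1 11 8 5]
Position 1: card 12.

Answer: 12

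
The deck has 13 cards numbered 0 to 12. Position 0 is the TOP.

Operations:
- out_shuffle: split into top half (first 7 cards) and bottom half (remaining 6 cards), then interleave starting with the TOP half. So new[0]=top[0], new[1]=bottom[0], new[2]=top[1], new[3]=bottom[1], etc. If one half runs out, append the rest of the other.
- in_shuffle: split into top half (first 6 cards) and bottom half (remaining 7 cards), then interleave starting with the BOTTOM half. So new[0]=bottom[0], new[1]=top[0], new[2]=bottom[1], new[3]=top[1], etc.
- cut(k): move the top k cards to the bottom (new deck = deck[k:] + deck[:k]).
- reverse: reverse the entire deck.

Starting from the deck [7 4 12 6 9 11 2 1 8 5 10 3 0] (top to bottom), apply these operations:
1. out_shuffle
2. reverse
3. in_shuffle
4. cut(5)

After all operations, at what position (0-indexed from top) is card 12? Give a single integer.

After op 1 (out_shuffle): [7 1 4 8 12 5 6 10 9 3 11 0 2]
After op 2 (reverse): [2 0 11 3 9 10 6 5 12 8 4 1 7]
After op 3 (in_shuffle): [6 2 5 0 12 11 8 3 4 9 1 10 7]
After op 4 (cut(5)): [11 8 3 4 9 1 10 7 6 2 5 0 12]
Card 12 is at position 12.

Answer: 12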